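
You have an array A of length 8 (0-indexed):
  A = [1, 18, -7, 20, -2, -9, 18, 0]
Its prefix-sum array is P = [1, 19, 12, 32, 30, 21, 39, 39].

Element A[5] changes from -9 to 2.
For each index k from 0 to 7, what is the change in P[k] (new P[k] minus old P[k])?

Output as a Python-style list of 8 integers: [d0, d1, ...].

Answer: [0, 0, 0, 0, 0, 11, 11, 11]

Derivation:
Element change: A[5] -9 -> 2, delta = 11
For k < 5: P[k] unchanged, delta_P[k] = 0
For k >= 5: P[k] shifts by exactly 11
Delta array: [0, 0, 0, 0, 0, 11, 11, 11]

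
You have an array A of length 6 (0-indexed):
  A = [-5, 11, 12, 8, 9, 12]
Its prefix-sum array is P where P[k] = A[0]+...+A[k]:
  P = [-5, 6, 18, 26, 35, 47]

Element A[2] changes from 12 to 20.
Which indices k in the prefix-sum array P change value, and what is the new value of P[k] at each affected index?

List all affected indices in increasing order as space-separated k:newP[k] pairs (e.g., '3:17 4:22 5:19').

P[k] = A[0] + ... + A[k]
P[k] includes A[2] iff k >= 2
Affected indices: 2, 3, ..., 5; delta = 8
  P[2]: 18 + 8 = 26
  P[3]: 26 + 8 = 34
  P[4]: 35 + 8 = 43
  P[5]: 47 + 8 = 55

Answer: 2:26 3:34 4:43 5:55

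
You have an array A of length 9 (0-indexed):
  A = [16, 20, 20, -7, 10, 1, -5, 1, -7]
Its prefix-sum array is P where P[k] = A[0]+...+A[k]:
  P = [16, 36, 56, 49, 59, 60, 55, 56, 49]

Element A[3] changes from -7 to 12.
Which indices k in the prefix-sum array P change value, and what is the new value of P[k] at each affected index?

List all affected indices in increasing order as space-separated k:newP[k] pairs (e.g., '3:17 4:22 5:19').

P[k] = A[0] + ... + A[k]
P[k] includes A[3] iff k >= 3
Affected indices: 3, 4, ..., 8; delta = 19
  P[3]: 49 + 19 = 68
  P[4]: 59 + 19 = 78
  P[5]: 60 + 19 = 79
  P[6]: 55 + 19 = 74
  P[7]: 56 + 19 = 75
  P[8]: 49 + 19 = 68

Answer: 3:68 4:78 5:79 6:74 7:75 8:68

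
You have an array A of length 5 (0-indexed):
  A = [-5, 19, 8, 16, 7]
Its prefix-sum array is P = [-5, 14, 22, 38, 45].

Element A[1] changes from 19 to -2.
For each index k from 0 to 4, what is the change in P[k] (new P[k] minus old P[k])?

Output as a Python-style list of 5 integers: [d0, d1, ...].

Answer: [0, -21, -21, -21, -21]

Derivation:
Element change: A[1] 19 -> -2, delta = -21
For k < 1: P[k] unchanged, delta_P[k] = 0
For k >= 1: P[k] shifts by exactly -21
Delta array: [0, -21, -21, -21, -21]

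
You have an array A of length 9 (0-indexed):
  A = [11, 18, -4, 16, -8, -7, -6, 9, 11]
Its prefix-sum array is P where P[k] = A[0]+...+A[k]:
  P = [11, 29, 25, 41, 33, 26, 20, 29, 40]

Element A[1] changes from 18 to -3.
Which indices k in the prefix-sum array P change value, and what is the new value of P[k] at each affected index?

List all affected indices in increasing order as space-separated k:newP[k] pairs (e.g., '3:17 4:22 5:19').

Answer: 1:8 2:4 3:20 4:12 5:5 6:-1 7:8 8:19

Derivation:
P[k] = A[0] + ... + A[k]
P[k] includes A[1] iff k >= 1
Affected indices: 1, 2, ..., 8; delta = -21
  P[1]: 29 + -21 = 8
  P[2]: 25 + -21 = 4
  P[3]: 41 + -21 = 20
  P[4]: 33 + -21 = 12
  P[5]: 26 + -21 = 5
  P[6]: 20 + -21 = -1
  P[7]: 29 + -21 = 8
  P[8]: 40 + -21 = 19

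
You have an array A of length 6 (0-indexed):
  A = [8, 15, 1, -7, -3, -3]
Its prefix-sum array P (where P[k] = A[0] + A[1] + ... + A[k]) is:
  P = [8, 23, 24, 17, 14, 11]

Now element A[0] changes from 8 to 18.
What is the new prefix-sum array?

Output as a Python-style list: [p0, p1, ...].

Answer: [18, 33, 34, 27, 24, 21]

Derivation:
Change: A[0] 8 -> 18, delta = 10
P[k] for k < 0: unchanged (A[0] not included)
P[k] for k >= 0: shift by delta = 10
  P[0] = 8 + 10 = 18
  P[1] = 23 + 10 = 33
  P[2] = 24 + 10 = 34
  P[3] = 17 + 10 = 27
  P[4] = 14 + 10 = 24
  P[5] = 11 + 10 = 21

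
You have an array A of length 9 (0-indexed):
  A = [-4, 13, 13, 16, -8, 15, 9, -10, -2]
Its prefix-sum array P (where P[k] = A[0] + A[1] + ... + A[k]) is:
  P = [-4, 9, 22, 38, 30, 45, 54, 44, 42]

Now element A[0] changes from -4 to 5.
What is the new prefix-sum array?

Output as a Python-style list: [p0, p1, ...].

Answer: [5, 18, 31, 47, 39, 54, 63, 53, 51]

Derivation:
Change: A[0] -4 -> 5, delta = 9
P[k] for k < 0: unchanged (A[0] not included)
P[k] for k >= 0: shift by delta = 9
  P[0] = -4 + 9 = 5
  P[1] = 9 + 9 = 18
  P[2] = 22 + 9 = 31
  P[3] = 38 + 9 = 47
  P[4] = 30 + 9 = 39
  P[5] = 45 + 9 = 54
  P[6] = 54 + 9 = 63
  P[7] = 44 + 9 = 53
  P[8] = 42 + 9 = 51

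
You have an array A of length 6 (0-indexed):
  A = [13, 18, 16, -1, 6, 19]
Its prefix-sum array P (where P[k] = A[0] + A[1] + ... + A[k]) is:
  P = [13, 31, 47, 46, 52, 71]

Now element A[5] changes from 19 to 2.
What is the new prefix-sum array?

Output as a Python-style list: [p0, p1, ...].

Change: A[5] 19 -> 2, delta = -17
P[k] for k < 5: unchanged (A[5] not included)
P[k] for k >= 5: shift by delta = -17
  P[0] = 13 + 0 = 13
  P[1] = 31 + 0 = 31
  P[2] = 47 + 0 = 47
  P[3] = 46 + 0 = 46
  P[4] = 52 + 0 = 52
  P[5] = 71 + -17 = 54

Answer: [13, 31, 47, 46, 52, 54]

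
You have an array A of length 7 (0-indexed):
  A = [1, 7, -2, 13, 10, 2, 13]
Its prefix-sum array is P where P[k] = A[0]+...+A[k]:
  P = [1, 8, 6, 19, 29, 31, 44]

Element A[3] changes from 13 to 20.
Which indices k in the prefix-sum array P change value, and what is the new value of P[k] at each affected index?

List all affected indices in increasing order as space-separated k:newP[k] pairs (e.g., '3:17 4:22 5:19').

Answer: 3:26 4:36 5:38 6:51

Derivation:
P[k] = A[0] + ... + A[k]
P[k] includes A[3] iff k >= 3
Affected indices: 3, 4, ..., 6; delta = 7
  P[3]: 19 + 7 = 26
  P[4]: 29 + 7 = 36
  P[5]: 31 + 7 = 38
  P[6]: 44 + 7 = 51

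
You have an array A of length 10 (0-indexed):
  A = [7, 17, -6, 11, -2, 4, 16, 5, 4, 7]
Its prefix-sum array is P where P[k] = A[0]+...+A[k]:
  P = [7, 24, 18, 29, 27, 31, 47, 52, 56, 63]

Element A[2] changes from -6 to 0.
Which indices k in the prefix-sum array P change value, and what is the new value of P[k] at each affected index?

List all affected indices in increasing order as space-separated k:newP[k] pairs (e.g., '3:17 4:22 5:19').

Answer: 2:24 3:35 4:33 5:37 6:53 7:58 8:62 9:69

Derivation:
P[k] = A[0] + ... + A[k]
P[k] includes A[2] iff k >= 2
Affected indices: 2, 3, ..., 9; delta = 6
  P[2]: 18 + 6 = 24
  P[3]: 29 + 6 = 35
  P[4]: 27 + 6 = 33
  P[5]: 31 + 6 = 37
  P[6]: 47 + 6 = 53
  P[7]: 52 + 6 = 58
  P[8]: 56 + 6 = 62
  P[9]: 63 + 6 = 69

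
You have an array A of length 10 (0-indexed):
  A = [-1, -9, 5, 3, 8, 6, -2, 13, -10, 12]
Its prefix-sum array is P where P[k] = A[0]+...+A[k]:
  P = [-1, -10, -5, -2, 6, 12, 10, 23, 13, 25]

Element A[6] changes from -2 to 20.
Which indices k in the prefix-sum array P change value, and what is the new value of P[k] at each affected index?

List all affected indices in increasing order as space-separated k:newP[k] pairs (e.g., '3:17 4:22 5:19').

P[k] = A[0] + ... + A[k]
P[k] includes A[6] iff k >= 6
Affected indices: 6, 7, ..., 9; delta = 22
  P[6]: 10 + 22 = 32
  P[7]: 23 + 22 = 45
  P[8]: 13 + 22 = 35
  P[9]: 25 + 22 = 47

Answer: 6:32 7:45 8:35 9:47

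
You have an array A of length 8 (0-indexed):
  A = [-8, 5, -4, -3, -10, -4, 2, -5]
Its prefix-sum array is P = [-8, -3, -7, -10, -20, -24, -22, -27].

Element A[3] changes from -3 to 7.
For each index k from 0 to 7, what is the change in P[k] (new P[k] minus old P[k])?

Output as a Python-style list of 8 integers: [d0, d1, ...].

Element change: A[3] -3 -> 7, delta = 10
For k < 3: P[k] unchanged, delta_P[k] = 0
For k >= 3: P[k] shifts by exactly 10
Delta array: [0, 0, 0, 10, 10, 10, 10, 10]

Answer: [0, 0, 0, 10, 10, 10, 10, 10]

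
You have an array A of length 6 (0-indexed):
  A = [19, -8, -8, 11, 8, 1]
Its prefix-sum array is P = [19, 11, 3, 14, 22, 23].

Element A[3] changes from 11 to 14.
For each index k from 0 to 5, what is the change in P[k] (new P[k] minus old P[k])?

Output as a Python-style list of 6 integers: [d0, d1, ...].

Answer: [0, 0, 0, 3, 3, 3]

Derivation:
Element change: A[3] 11 -> 14, delta = 3
For k < 3: P[k] unchanged, delta_P[k] = 0
For k >= 3: P[k] shifts by exactly 3
Delta array: [0, 0, 0, 3, 3, 3]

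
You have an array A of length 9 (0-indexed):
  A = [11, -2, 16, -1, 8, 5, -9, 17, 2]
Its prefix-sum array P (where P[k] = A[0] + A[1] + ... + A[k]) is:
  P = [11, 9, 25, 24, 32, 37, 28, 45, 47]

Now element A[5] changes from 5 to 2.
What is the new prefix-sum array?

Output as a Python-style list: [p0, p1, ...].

Answer: [11, 9, 25, 24, 32, 34, 25, 42, 44]

Derivation:
Change: A[5] 5 -> 2, delta = -3
P[k] for k < 5: unchanged (A[5] not included)
P[k] for k >= 5: shift by delta = -3
  P[0] = 11 + 0 = 11
  P[1] = 9 + 0 = 9
  P[2] = 25 + 0 = 25
  P[3] = 24 + 0 = 24
  P[4] = 32 + 0 = 32
  P[5] = 37 + -3 = 34
  P[6] = 28 + -3 = 25
  P[7] = 45 + -3 = 42
  P[8] = 47 + -3 = 44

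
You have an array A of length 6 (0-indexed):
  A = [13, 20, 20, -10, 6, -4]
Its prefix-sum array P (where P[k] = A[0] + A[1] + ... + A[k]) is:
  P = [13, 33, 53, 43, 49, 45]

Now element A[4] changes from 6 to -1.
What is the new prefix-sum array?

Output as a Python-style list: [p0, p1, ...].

Answer: [13, 33, 53, 43, 42, 38]

Derivation:
Change: A[4] 6 -> -1, delta = -7
P[k] for k < 4: unchanged (A[4] not included)
P[k] for k >= 4: shift by delta = -7
  P[0] = 13 + 0 = 13
  P[1] = 33 + 0 = 33
  P[2] = 53 + 0 = 53
  P[3] = 43 + 0 = 43
  P[4] = 49 + -7 = 42
  P[5] = 45 + -7 = 38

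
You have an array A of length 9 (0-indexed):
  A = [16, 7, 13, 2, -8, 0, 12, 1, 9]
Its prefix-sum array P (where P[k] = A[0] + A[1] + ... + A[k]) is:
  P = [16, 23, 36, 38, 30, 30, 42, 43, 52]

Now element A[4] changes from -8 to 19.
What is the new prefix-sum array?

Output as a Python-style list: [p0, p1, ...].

Answer: [16, 23, 36, 38, 57, 57, 69, 70, 79]

Derivation:
Change: A[4] -8 -> 19, delta = 27
P[k] for k < 4: unchanged (A[4] not included)
P[k] for k >= 4: shift by delta = 27
  P[0] = 16 + 0 = 16
  P[1] = 23 + 0 = 23
  P[2] = 36 + 0 = 36
  P[3] = 38 + 0 = 38
  P[4] = 30 + 27 = 57
  P[5] = 30 + 27 = 57
  P[6] = 42 + 27 = 69
  P[7] = 43 + 27 = 70
  P[8] = 52 + 27 = 79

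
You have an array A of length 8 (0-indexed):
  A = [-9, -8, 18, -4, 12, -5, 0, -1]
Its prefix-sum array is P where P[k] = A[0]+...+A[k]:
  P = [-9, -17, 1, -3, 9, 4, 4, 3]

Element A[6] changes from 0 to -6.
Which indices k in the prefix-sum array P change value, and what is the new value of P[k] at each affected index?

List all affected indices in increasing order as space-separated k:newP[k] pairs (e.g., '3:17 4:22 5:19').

P[k] = A[0] + ... + A[k]
P[k] includes A[6] iff k >= 6
Affected indices: 6, 7, ..., 7; delta = -6
  P[6]: 4 + -6 = -2
  P[7]: 3 + -6 = -3

Answer: 6:-2 7:-3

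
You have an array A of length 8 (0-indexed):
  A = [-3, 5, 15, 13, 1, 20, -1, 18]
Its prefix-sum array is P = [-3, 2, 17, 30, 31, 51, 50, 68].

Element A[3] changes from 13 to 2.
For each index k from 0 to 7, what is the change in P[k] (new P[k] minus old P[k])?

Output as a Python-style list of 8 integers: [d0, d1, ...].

Element change: A[3] 13 -> 2, delta = -11
For k < 3: P[k] unchanged, delta_P[k] = 0
For k >= 3: P[k] shifts by exactly -11
Delta array: [0, 0, 0, -11, -11, -11, -11, -11]

Answer: [0, 0, 0, -11, -11, -11, -11, -11]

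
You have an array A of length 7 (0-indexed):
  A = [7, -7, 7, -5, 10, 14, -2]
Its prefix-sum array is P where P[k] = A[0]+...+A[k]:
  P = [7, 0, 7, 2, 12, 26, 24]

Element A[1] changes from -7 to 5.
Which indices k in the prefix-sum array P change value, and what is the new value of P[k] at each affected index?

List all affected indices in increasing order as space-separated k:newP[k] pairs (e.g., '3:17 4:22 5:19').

P[k] = A[0] + ... + A[k]
P[k] includes A[1] iff k >= 1
Affected indices: 1, 2, ..., 6; delta = 12
  P[1]: 0 + 12 = 12
  P[2]: 7 + 12 = 19
  P[3]: 2 + 12 = 14
  P[4]: 12 + 12 = 24
  P[5]: 26 + 12 = 38
  P[6]: 24 + 12 = 36

Answer: 1:12 2:19 3:14 4:24 5:38 6:36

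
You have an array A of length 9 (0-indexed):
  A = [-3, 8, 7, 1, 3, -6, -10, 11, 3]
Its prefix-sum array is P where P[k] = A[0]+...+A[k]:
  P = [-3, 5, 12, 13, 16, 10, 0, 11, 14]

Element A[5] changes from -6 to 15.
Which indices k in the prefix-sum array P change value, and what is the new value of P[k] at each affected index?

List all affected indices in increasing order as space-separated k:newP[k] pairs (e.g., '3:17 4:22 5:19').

P[k] = A[0] + ... + A[k]
P[k] includes A[5] iff k >= 5
Affected indices: 5, 6, ..., 8; delta = 21
  P[5]: 10 + 21 = 31
  P[6]: 0 + 21 = 21
  P[7]: 11 + 21 = 32
  P[8]: 14 + 21 = 35

Answer: 5:31 6:21 7:32 8:35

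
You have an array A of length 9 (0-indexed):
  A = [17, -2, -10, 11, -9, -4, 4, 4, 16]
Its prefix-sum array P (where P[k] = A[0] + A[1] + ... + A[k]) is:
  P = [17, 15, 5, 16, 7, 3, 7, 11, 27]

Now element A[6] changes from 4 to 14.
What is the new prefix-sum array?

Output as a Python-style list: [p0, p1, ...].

Change: A[6] 4 -> 14, delta = 10
P[k] for k < 6: unchanged (A[6] not included)
P[k] for k >= 6: shift by delta = 10
  P[0] = 17 + 0 = 17
  P[1] = 15 + 0 = 15
  P[2] = 5 + 0 = 5
  P[3] = 16 + 0 = 16
  P[4] = 7 + 0 = 7
  P[5] = 3 + 0 = 3
  P[6] = 7 + 10 = 17
  P[7] = 11 + 10 = 21
  P[8] = 27 + 10 = 37

Answer: [17, 15, 5, 16, 7, 3, 17, 21, 37]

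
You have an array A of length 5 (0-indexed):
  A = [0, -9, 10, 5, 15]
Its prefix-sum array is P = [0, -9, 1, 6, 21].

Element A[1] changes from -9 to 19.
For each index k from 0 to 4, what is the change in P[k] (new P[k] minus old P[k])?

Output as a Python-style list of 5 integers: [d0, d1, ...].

Answer: [0, 28, 28, 28, 28]

Derivation:
Element change: A[1] -9 -> 19, delta = 28
For k < 1: P[k] unchanged, delta_P[k] = 0
For k >= 1: P[k] shifts by exactly 28
Delta array: [0, 28, 28, 28, 28]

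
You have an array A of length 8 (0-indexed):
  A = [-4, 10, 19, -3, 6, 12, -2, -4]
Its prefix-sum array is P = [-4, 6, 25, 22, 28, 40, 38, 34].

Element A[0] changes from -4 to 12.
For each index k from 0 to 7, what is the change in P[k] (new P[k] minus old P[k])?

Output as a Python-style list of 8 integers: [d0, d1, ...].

Element change: A[0] -4 -> 12, delta = 16
For k < 0: P[k] unchanged, delta_P[k] = 0
For k >= 0: P[k] shifts by exactly 16
Delta array: [16, 16, 16, 16, 16, 16, 16, 16]

Answer: [16, 16, 16, 16, 16, 16, 16, 16]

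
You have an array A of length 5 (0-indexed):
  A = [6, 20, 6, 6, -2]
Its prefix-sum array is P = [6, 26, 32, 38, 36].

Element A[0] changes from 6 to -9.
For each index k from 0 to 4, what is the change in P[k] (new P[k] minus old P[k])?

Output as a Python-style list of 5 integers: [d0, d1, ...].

Answer: [-15, -15, -15, -15, -15]

Derivation:
Element change: A[0] 6 -> -9, delta = -15
For k < 0: P[k] unchanged, delta_P[k] = 0
For k >= 0: P[k] shifts by exactly -15
Delta array: [-15, -15, -15, -15, -15]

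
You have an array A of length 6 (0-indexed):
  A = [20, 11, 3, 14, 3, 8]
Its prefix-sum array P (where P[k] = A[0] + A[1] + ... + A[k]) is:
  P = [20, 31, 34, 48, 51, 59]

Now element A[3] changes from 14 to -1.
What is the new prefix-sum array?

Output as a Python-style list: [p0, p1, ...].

Change: A[3] 14 -> -1, delta = -15
P[k] for k < 3: unchanged (A[3] not included)
P[k] for k >= 3: shift by delta = -15
  P[0] = 20 + 0 = 20
  P[1] = 31 + 0 = 31
  P[2] = 34 + 0 = 34
  P[3] = 48 + -15 = 33
  P[4] = 51 + -15 = 36
  P[5] = 59 + -15 = 44

Answer: [20, 31, 34, 33, 36, 44]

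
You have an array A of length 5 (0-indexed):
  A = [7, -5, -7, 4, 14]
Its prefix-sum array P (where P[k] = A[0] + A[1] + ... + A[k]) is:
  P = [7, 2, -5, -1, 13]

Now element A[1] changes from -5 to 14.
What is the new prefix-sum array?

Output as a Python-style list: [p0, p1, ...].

Change: A[1] -5 -> 14, delta = 19
P[k] for k < 1: unchanged (A[1] not included)
P[k] for k >= 1: shift by delta = 19
  P[0] = 7 + 0 = 7
  P[1] = 2 + 19 = 21
  P[2] = -5 + 19 = 14
  P[3] = -1 + 19 = 18
  P[4] = 13 + 19 = 32

Answer: [7, 21, 14, 18, 32]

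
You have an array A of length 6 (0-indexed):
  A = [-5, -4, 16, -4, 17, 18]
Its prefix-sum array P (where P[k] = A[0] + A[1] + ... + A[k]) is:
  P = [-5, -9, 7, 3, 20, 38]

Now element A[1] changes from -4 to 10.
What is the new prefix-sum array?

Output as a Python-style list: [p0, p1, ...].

Answer: [-5, 5, 21, 17, 34, 52]

Derivation:
Change: A[1] -4 -> 10, delta = 14
P[k] for k < 1: unchanged (A[1] not included)
P[k] for k >= 1: shift by delta = 14
  P[0] = -5 + 0 = -5
  P[1] = -9 + 14 = 5
  P[2] = 7 + 14 = 21
  P[3] = 3 + 14 = 17
  P[4] = 20 + 14 = 34
  P[5] = 38 + 14 = 52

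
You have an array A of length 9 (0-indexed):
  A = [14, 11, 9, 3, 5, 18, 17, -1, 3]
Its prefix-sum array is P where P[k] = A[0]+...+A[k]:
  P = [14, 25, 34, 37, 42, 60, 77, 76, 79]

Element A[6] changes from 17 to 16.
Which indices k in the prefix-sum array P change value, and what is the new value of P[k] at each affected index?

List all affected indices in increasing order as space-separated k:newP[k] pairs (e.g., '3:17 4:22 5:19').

Answer: 6:76 7:75 8:78

Derivation:
P[k] = A[0] + ... + A[k]
P[k] includes A[6] iff k >= 6
Affected indices: 6, 7, ..., 8; delta = -1
  P[6]: 77 + -1 = 76
  P[7]: 76 + -1 = 75
  P[8]: 79 + -1 = 78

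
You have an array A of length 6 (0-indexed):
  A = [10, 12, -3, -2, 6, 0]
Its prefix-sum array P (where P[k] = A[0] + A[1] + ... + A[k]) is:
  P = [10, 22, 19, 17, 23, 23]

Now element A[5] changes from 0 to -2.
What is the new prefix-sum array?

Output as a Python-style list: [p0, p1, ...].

Answer: [10, 22, 19, 17, 23, 21]

Derivation:
Change: A[5] 0 -> -2, delta = -2
P[k] for k < 5: unchanged (A[5] not included)
P[k] for k >= 5: shift by delta = -2
  P[0] = 10 + 0 = 10
  P[1] = 22 + 0 = 22
  P[2] = 19 + 0 = 19
  P[3] = 17 + 0 = 17
  P[4] = 23 + 0 = 23
  P[5] = 23 + -2 = 21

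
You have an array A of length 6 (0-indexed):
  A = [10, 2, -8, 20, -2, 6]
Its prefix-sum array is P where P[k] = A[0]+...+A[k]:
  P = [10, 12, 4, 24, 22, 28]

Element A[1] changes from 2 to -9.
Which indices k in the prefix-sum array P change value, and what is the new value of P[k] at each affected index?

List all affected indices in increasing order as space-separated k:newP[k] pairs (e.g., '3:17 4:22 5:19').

Answer: 1:1 2:-7 3:13 4:11 5:17

Derivation:
P[k] = A[0] + ... + A[k]
P[k] includes A[1] iff k >= 1
Affected indices: 1, 2, ..., 5; delta = -11
  P[1]: 12 + -11 = 1
  P[2]: 4 + -11 = -7
  P[3]: 24 + -11 = 13
  P[4]: 22 + -11 = 11
  P[5]: 28 + -11 = 17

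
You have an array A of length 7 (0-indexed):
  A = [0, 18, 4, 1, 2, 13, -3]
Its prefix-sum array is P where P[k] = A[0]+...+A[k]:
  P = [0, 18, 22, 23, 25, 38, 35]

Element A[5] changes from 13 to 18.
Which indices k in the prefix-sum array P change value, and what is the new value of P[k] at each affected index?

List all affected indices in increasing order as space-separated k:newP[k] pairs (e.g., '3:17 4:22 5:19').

Answer: 5:43 6:40

Derivation:
P[k] = A[0] + ... + A[k]
P[k] includes A[5] iff k >= 5
Affected indices: 5, 6, ..., 6; delta = 5
  P[5]: 38 + 5 = 43
  P[6]: 35 + 5 = 40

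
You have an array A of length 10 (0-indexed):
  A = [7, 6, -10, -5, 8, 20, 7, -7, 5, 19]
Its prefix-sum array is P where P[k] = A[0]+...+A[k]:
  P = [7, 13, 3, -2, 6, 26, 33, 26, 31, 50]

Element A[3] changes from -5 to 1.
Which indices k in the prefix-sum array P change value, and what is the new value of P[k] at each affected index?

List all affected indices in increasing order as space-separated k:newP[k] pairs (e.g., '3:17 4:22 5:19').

P[k] = A[0] + ... + A[k]
P[k] includes A[3] iff k >= 3
Affected indices: 3, 4, ..., 9; delta = 6
  P[3]: -2 + 6 = 4
  P[4]: 6 + 6 = 12
  P[5]: 26 + 6 = 32
  P[6]: 33 + 6 = 39
  P[7]: 26 + 6 = 32
  P[8]: 31 + 6 = 37
  P[9]: 50 + 6 = 56

Answer: 3:4 4:12 5:32 6:39 7:32 8:37 9:56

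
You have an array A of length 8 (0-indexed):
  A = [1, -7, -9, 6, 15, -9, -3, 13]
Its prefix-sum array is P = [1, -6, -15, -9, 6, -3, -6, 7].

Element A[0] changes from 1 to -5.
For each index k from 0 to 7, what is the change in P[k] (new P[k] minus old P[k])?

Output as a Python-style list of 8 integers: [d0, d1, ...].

Element change: A[0] 1 -> -5, delta = -6
For k < 0: P[k] unchanged, delta_P[k] = 0
For k >= 0: P[k] shifts by exactly -6
Delta array: [-6, -6, -6, -6, -6, -6, -6, -6]

Answer: [-6, -6, -6, -6, -6, -6, -6, -6]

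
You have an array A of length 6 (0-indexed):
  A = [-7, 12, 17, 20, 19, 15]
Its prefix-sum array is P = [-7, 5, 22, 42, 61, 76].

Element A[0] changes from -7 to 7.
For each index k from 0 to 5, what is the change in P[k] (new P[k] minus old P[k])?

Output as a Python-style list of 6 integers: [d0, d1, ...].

Answer: [14, 14, 14, 14, 14, 14]

Derivation:
Element change: A[0] -7 -> 7, delta = 14
For k < 0: P[k] unchanged, delta_P[k] = 0
For k >= 0: P[k] shifts by exactly 14
Delta array: [14, 14, 14, 14, 14, 14]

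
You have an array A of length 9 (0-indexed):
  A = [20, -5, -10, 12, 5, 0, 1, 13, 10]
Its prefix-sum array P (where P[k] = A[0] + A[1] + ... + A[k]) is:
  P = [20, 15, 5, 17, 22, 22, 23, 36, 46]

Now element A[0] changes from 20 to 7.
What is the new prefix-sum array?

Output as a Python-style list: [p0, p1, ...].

Answer: [7, 2, -8, 4, 9, 9, 10, 23, 33]

Derivation:
Change: A[0] 20 -> 7, delta = -13
P[k] for k < 0: unchanged (A[0] not included)
P[k] for k >= 0: shift by delta = -13
  P[0] = 20 + -13 = 7
  P[1] = 15 + -13 = 2
  P[2] = 5 + -13 = -8
  P[3] = 17 + -13 = 4
  P[4] = 22 + -13 = 9
  P[5] = 22 + -13 = 9
  P[6] = 23 + -13 = 10
  P[7] = 36 + -13 = 23
  P[8] = 46 + -13 = 33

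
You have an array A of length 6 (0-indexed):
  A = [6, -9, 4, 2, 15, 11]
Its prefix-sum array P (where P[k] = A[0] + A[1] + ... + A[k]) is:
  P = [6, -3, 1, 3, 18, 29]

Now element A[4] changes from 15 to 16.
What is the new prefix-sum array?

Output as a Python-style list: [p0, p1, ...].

Answer: [6, -3, 1, 3, 19, 30]

Derivation:
Change: A[4] 15 -> 16, delta = 1
P[k] for k < 4: unchanged (A[4] not included)
P[k] for k >= 4: shift by delta = 1
  P[0] = 6 + 0 = 6
  P[1] = -3 + 0 = -3
  P[2] = 1 + 0 = 1
  P[3] = 3 + 0 = 3
  P[4] = 18 + 1 = 19
  P[5] = 29 + 1 = 30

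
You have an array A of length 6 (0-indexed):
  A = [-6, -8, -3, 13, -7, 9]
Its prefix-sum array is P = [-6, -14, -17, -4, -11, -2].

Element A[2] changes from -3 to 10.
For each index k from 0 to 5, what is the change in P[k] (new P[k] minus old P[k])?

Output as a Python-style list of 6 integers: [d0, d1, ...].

Element change: A[2] -3 -> 10, delta = 13
For k < 2: P[k] unchanged, delta_P[k] = 0
For k >= 2: P[k] shifts by exactly 13
Delta array: [0, 0, 13, 13, 13, 13]

Answer: [0, 0, 13, 13, 13, 13]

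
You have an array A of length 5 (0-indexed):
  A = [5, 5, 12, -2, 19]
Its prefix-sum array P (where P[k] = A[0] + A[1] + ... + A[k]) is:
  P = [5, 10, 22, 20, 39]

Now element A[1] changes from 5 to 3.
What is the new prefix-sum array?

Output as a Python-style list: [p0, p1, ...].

Answer: [5, 8, 20, 18, 37]

Derivation:
Change: A[1] 5 -> 3, delta = -2
P[k] for k < 1: unchanged (A[1] not included)
P[k] for k >= 1: shift by delta = -2
  P[0] = 5 + 0 = 5
  P[1] = 10 + -2 = 8
  P[2] = 22 + -2 = 20
  P[3] = 20 + -2 = 18
  P[4] = 39 + -2 = 37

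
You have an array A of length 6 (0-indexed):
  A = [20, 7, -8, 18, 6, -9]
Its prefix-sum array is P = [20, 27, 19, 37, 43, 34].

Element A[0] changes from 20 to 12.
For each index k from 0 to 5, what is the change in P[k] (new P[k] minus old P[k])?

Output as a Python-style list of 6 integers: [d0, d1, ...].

Element change: A[0] 20 -> 12, delta = -8
For k < 0: P[k] unchanged, delta_P[k] = 0
For k >= 0: P[k] shifts by exactly -8
Delta array: [-8, -8, -8, -8, -8, -8]

Answer: [-8, -8, -8, -8, -8, -8]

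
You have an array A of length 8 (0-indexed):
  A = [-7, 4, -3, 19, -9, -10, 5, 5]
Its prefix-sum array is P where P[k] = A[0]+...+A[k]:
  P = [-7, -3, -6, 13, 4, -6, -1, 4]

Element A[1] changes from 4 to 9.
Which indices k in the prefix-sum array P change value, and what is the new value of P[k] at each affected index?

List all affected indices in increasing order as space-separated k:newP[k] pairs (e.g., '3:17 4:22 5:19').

Answer: 1:2 2:-1 3:18 4:9 5:-1 6:4 7:9

Derivation:
P[k] = A[0] + ... + A[k]
P[k] includes A[1] iff k >= 1
Affected indices: 1, 2, ..., 7; delta = 5
  P[1]: -3 + 5 = 2
  P[2]: -6 + 5 = -1
  P[3]: 13 + 5 = 18
  P[4]: 4 + 5 = 9
  P[5]: -6 + 5 = -1
  P[6]: -1 + 5 = 4
  P[7]: 4 + 5 = 9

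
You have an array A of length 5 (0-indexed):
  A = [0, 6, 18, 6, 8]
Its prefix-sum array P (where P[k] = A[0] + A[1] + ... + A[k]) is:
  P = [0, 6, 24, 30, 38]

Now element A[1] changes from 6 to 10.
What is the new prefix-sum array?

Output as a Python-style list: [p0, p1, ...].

Change: A[1] 6 -> 10, delta = 4
P[k] for k < 1: unchanged (A[1] not included)
P[k] for k >= 1: shift by delta = 4
  P[0] = 0 + 0 = 0
  P[1] = 6 + 4 = 10
  P[2] = 24 + 4 = 28
  P[3] = 30 + 4 = 34
  P[4] = 38 + 4 = 42

Answer: [0, 10, 28, 34, 42]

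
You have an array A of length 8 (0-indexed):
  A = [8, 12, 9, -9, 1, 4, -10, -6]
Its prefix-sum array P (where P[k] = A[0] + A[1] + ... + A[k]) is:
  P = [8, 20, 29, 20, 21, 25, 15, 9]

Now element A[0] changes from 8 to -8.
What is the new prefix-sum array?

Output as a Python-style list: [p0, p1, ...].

Answer: [-8, 4, 13, 4, 5, 9, -1, -7]

Derivation:
Change: A[0] 8 -> -8, delta = -16
P[k] for k < 0: unchanged (A[0] not included)
P[k] for k >= 0: shift by delta = -16
  P[0] = 8 + -16 = -8
  P[1] = 20 + -16 = 4
  P[2] = 29 + -16 = 13
  P[3] = 20 + -16 = 4
  P[4] = 21 + -16 = 5
  P[5] = 25 + -16 = 9
  P[6] = 15 + -16 = -1
  P[7] = 9 + -16 = -7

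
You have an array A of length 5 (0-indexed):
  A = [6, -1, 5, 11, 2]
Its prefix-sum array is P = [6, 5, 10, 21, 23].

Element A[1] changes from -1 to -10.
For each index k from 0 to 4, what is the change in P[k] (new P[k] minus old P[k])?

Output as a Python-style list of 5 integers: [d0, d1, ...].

Answer: [0, -9, -9, -9, -9]

Derivation:
Element change: A[1] -1 -> -10, delta = -9
For k < 1: P[k] unchanged, delta_P[k] = 0
For k >= 1: P[k] shifts by exactly -9
Delta array: [0, -9, -9, -9, -9]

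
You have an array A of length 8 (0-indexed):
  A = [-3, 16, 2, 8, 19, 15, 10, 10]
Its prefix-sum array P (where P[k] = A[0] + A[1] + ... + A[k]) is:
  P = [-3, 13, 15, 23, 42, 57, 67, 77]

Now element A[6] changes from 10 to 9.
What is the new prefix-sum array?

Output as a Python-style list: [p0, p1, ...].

Answer: [-3, 13, 15, 23, 42, 57, 66, 76]

Derivation:
Change: A[6] 10 -> 9, delta = -1
P[k] for k < 6: unchanged (A[6] not included)
P[k] for k >= 6: shift by delta = -1
  P[0] = -3 + 0 = -3
  P[1] = 13 + 0 = 13
  P[2] = 15 + 0 = 15
  P[3] = 23 + 0 = 23
  P[4] = 42 + 0 = 42
  P[5] = 57 + 0 = 57
  P[6] = 67 + -1 = 66
  P[7] = 77 + -1 = 76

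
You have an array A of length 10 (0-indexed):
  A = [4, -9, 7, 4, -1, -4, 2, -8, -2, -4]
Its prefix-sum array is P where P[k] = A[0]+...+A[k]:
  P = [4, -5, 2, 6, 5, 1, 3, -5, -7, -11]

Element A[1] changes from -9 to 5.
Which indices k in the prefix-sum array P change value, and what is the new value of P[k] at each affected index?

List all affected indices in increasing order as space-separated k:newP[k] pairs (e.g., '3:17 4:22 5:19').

P[k] = A[0] + ... + A[k]
P[k] includes A[1] iff k >= 1
Affected indices: 1, 2, ..., 9; delta = 14
  P[1]: -5 + 14 = 9
  P[2]: 2 + 14 = 16
  P[3]: 6 + 14 = 20
  P[4]: 5 + 14 = 19
  P[5]: 1 + 14 = 15
  P[6]: 3 + 14 = 17
  P[7]: -5 + 14 = 9
  P[8]: -7 + 14 = 7
  P[9]: -11 + 14 = 3

Answer: 1:9 2:16 3:20 4:19 5:15 6:17 7:9 8:7 9:3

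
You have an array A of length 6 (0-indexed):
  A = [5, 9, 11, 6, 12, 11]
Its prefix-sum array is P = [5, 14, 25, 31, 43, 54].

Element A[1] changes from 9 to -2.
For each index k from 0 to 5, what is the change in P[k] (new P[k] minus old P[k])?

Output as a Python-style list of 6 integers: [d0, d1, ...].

Element change: A[1] 9 -> -2, delta = -11
For k < 1: P[k] unchanged, delta_P[k] = 0
For k >= 1: P[k] shifts by exactly -11
Delta array: [0, -11, -11, -11, -11, -11]

Answer: [0, -11, -11, -11, -11, -11]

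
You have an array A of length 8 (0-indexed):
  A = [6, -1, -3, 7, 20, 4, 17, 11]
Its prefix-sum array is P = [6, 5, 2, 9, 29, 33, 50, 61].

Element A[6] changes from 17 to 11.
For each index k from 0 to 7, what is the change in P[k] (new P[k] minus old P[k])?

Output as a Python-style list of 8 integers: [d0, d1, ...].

Answer: [0, 0, 0, 0, 0, 0, -6, -6]

Derivation:
Element change: A[6] 17 -> 11, delta = -6
For k < 6: P[k] unchanged, delta_P[k] = 0
For k >= 6: P[k] shifts by exactly -6
Delta array: [0, 0, 0, 0, 0, 0, -6, -6]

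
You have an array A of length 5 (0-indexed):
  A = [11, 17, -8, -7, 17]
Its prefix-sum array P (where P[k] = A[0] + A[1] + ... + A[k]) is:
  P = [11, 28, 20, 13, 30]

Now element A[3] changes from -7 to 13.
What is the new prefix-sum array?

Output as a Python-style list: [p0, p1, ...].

Answer: [11, 28, 20, 33, 50]

Derivation:
Change: A[3] -7 -> 13, delta = 20
P[k] for k < 3: unchanged (A[3] not included)
P[k] for k >= 3: shift by delta = 20
  P[0] = 11 + 0 = 11
  P[1] = 28 + 0 = 28
  P[2] = 20 + 0 = 20
  P[3] = 13 + 20 = 33
  P[4] = 30 + 20 = 50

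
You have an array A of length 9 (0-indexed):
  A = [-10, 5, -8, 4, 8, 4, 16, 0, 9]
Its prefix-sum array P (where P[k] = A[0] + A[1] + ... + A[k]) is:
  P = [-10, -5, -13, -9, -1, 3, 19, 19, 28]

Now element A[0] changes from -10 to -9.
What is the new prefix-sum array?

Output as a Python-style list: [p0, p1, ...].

Change: A[0] -10 -> -9, delta = 1
P[k] for k < 0: unchanged (A[0] not included)
P[k] for k >= 0: shift by delta = 1
  P[0] = -10 + 1 = -9
  P[1] = -5 + 1 = -4
  P[2] = -13 + 1 = -12
  P[3] = -9 + 1 = -8
  P[4] = -1 + 1 = 0
  P[5] = 3 + 1 = 4
  P[6] = 19 + 1 = 20
  P[7] = 19 + 1 = 20
  P[8] = 28 + 1 = 29

Answer: [-9, -4, -12, -8, 0, 4, 20, 20, 29]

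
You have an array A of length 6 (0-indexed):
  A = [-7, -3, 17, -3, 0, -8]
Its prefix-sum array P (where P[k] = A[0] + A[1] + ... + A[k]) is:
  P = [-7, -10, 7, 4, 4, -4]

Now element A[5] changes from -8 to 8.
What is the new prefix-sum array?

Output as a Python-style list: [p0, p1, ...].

Change: A[5] -8 -> 8, delta = 16
P[k] for k < 5: unchanged (A[5] not included)
P[k] for k >= 5: shift by delta = 16
  P[0] = -7 + 0 = -7
  P[1] = -10 + 0 = -10
  P[2] = 7 + 0 = 7
  P[3] = 4 + 0 = 4
  P[4] = 4 + 0 = 4
  P[5] = -4 + 16 = 12

Answer: [-7, -10, 7, 4, 4, 12]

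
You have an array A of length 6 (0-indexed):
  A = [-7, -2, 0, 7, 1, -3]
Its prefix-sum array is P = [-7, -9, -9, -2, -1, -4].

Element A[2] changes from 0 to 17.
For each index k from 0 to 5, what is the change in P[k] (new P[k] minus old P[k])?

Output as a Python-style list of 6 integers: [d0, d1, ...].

Element change: A[2] 0 -> 17, delta = 17
For k < 2: P[k] unchanged, delta_P[k] = 0
For k >= 2: P[k] shifts by exactly 17
Delta array: [0, 0, 17, 17, 17, 17]

Answer: [0, 0, 17, 17, 17, 17]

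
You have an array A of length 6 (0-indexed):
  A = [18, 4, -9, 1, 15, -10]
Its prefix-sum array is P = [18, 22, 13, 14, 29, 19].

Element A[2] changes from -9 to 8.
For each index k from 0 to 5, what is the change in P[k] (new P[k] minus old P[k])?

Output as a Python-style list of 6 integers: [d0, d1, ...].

Answer: [0, 0, 17, 17, 17, 17]

Derivation:
Element change: A[2] -9 -> 8, delta = 17
For k < 2: P[k] unchanged, delta_P[k] = 0
For k >= 2: P[k] shifts by exactly 17
Delta array: [0, 0, 17, 17, 17, 17]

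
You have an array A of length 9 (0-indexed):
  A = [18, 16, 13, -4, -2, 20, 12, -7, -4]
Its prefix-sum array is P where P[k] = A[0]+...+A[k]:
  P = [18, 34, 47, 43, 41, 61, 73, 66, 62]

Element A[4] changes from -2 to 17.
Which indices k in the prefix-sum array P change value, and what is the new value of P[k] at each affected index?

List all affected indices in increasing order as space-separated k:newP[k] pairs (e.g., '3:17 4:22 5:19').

Answer: 4:60 5:80 6:92 7:85 8:81

Derivation:
P[k] = A[0] + ... + A[k]
P[k] includes A[4] iff k >= 4
Affected indices: 4, 5, ..., 8; delta = 19
  P[4]: 41 + 19 = 60
  P[5]: 61 + 19 = 80
  P[6]: 73 + 19 = 92
  P[7]: 66 + 19 = 85
  P[8]: 62 + 19 = 81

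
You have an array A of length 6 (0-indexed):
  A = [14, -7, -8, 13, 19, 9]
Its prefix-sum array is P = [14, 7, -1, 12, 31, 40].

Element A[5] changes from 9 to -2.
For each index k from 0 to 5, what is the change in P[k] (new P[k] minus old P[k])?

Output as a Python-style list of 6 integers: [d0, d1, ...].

Element change: A[5] 9 -> -2, delta = -11
For k < 5: P[k] unchanged, delta_P[k] = 0
For k >= 5: P[k] shifts by exactly -11
Delta array: [0, 0, 0, 0, 0, -11]

Answer: [0, 0, 0, 0, 0, -11]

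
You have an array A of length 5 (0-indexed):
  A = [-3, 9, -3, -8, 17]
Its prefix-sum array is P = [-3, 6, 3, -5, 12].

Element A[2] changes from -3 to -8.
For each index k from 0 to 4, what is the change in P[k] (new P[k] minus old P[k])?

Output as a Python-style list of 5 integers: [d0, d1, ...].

Element change: A[2] -3 -> -8, delta = -5
For k < 2: P[k] unchanged, delta_P[k] = 0
For k >= 2: P[k] shifts by exactly -5
Delta array: [0, 0, -5, -5, -5]

Answer: [0, 0, -5, -5, -5]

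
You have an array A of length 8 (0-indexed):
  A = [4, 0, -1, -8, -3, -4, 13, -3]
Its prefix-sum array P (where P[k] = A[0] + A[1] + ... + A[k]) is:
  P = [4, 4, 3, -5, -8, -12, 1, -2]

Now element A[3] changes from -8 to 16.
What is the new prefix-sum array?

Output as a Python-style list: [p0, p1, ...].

Change: A[3] -8 -> 16, delta = 24
P[k] for k < 3: unchanged (A[3] not included)
P[k] for k >= 3: shift by delta = 24
  P[0] = 4 + 0 = 4
  P[1] = 4 + 0 = 4
  P[2] = 3 + 0 = 3
  P[3] = -5 + 24 = 19
  P[4] = -8 + 24 = 16
  P[5] = -12 + 24 = 12
  P[6] = 1 + 24 = 25
  P[7] = -2 + 24 = 22

Answer: [4, 4, 3, 19, 16, 12, 25, 22]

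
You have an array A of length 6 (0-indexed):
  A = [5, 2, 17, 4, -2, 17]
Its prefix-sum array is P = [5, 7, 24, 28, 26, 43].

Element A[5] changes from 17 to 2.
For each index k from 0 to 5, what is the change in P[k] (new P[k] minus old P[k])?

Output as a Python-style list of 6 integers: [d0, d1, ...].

Element change: A[5] 17 -> 2, delta = -15
For k < 5: P[k] unchanged, delta_P[k] = 0
For k >= 5: P[k] shifts by exactly -15
Delta array: [0, 0, 0, 0, 0, -15]

Answer: [0, 0, 0, 0, 0, -15]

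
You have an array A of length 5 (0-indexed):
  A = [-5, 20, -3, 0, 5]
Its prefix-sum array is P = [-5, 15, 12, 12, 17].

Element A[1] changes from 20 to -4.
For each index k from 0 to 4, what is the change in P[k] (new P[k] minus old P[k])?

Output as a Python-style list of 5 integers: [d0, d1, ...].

Element change: A[1] 20 -> -4, delta = -24
For k < 1: P[k] unchanged, delta_P[k] = 0
For k >= 1: P[k] shifts by exactly -24
Delta array: [0, -24, -24, -24, -24]

Answer: [0, -24, -24, -24, -24]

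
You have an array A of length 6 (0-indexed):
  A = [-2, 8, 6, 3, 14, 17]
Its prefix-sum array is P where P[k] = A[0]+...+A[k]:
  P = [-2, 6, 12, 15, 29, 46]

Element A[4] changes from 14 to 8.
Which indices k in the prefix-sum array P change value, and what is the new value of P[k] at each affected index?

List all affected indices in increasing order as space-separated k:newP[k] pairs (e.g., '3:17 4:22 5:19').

Answer: 4:23 5:40

Derivation:
P[k] = A[0] + ... + A[k]
P[k] includes A[4] iff k >= 4
Affected indices: 4, 5, ..., 5; delta = -6
  P[4]: 29 + -6 = 23
  P[5]: 46 + -6 = 40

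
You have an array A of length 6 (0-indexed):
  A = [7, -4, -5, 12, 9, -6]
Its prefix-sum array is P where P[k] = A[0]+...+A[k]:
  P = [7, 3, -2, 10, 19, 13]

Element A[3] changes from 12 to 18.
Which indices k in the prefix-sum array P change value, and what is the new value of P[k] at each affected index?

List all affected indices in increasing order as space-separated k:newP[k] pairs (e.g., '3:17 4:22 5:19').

Answer: 3:16 4:25 5:19

Derivation:
P[k] = A[0] + ... + A[k]
P[k] includes A[3] iff k >= 3
Affected indices: 3, 4, ..., 5; delta = 6
  P[3]: 10 + 6 = 16
  P[4]: 19 + 6 = 25
  P[5]: 13 + 6 = 19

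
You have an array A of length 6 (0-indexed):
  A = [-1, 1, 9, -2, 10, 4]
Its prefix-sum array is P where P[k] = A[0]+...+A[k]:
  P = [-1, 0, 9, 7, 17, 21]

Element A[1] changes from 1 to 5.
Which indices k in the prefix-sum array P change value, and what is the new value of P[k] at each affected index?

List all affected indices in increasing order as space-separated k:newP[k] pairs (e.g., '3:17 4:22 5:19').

Answer: 1:4 2:13 3:11 4:21 5:25

Derivation:
P[k] = A[0] + ... + A[k]
P[k] includes A[1] iff k >= 1
Affected indices: 1, 2, ..., 5; delta = 4
  P[1]: 0 + 4 = 4
  P[2]: 9 + 4 = 13
  P[3]: 7 + 4 = 11
  P[4]: 17 + 4 = 21
  P[5]: 21 + 4 = 25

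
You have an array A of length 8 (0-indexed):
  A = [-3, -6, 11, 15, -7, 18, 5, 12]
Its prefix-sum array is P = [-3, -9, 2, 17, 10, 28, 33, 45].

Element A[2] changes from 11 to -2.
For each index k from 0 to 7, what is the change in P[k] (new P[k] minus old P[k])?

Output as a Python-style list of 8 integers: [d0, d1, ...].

Answer: [0, 0, -13, -13, -13, -13, -13, -13]

Derivation:
Element change: A[2] 11 -> -2, delta = -13
For k < 2: P[k] unchanged, delta_P[k] = 0
For k >= 2: P[k] shifts by exactly -13
Delta array: [0, 0, -13, -13, -13, -13, -13, -13]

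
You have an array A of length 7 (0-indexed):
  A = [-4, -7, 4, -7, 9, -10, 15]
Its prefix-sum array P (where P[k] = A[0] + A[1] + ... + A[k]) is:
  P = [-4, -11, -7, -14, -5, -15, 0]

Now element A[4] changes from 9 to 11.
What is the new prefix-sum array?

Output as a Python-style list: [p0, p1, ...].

Answer: [-4, -11, -7, -14, -3, -13, 2]

Derivation:
Change: A[4] 9 -> 11, delta = 2
P[k] for k < 4: unchanged (A[4] not included)
P[k] for k >= 4: shift by delta = 2
  P[0] = -4 + 0 = -4
  P[1] = -11 + 0 = -11
  P[2] = -7 + 0 = -7
  P[3] = -14 + 0 = -14
  P[4] = -5 + 2 = -3
  P[5] = -15 + 2 = -13
  P[6] = 0 + 2 = 2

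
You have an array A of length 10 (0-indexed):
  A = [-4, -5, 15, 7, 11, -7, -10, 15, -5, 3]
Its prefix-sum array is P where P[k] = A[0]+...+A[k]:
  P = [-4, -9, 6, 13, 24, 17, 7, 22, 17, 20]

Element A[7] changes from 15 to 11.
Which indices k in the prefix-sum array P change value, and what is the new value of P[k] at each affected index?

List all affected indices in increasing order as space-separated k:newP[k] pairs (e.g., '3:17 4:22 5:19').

Answer: 7:18 8:13 9:16

Derivation:
P[k] = A[0] + ... + A[k]
P[k] includes A[7] iff k >= 7
Affected indices: 7, 8, ..., 9; delta = -4
  P[7]: 22 + -4 = 18
  P[8]: 17 + -4 = 13
  P[9]: 20 + -4 = 16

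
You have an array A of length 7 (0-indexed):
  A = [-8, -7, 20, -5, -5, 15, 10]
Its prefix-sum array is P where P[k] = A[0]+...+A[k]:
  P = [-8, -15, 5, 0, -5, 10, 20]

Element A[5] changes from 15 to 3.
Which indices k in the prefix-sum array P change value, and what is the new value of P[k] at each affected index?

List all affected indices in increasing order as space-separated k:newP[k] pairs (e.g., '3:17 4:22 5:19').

Answer: 5:-2 6:8

Derivation:
P[k] = A[0] + ... + A[k]
P[k] includes A[5] iff k >= 5
Affected indices: 5, 6, ..., 6; delta = -12
  P[5]: 10 + -12 = -2
  P[6]: 20 + -12 = 8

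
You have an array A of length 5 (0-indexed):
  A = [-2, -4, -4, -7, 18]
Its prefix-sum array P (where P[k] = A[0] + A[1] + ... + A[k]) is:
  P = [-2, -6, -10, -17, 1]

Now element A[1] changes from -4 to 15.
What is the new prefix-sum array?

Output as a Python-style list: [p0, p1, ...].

Change: A[1] -4 -> 15, delta = 19
P[k] for k < 1: unchanged (A[1] not included)
P[k] for k >= 1: shift by delta = 19
  P[0] = -2 + 0 = -2
  P[1] = -6 + 19 = 13
  P[2] = -10 + 19 = 9
  P[3] = -17 + 19 = 2
  P[4] = 1 + 19 = 20

Answer: [-2, 13, 9, 2, 20]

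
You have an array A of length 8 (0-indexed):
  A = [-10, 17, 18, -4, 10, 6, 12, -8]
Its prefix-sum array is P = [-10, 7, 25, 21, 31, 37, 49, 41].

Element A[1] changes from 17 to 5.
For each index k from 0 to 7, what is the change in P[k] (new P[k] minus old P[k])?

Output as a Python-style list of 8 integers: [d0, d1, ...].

Answer: [0, -12, -12, -12, -12, -12, -12, -12]

Derivation:
Element change: A[1] 17 -> 5, delta = -12
For k < 1: P[k] unchanged, delta_P[k] = 0
For k >= 1: P[k] shifts by exactly -12
Delta array: [0, -12, -12, -12, -12, -12, -12, -12]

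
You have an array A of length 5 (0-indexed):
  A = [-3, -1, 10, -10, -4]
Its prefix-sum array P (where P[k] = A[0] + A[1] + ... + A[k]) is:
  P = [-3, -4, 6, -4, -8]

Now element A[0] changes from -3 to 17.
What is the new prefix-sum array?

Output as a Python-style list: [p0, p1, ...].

Answer: [17, 16, 26, 16, 12]

Derivation:
Change: A[0] -3 -> 17, delta = 20
P[k] for k < 0: unchanged (A[0] not included)
P[k] for k >= 0: shift by delta = 20
  P[0] = -3 + 20 = 17
  P[1] = -4 + 20 = 16
  P[2] = 6 + 20 = 26
  P[3] = -4 + 20 = 16
  P[4] = -8 + 20 = 12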